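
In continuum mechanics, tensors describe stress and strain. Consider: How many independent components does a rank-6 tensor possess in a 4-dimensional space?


The number of components of a rank-r tensor in d dimensions is d^r.
Here d = 4 and r = 6.
4^6 = 4096

4096


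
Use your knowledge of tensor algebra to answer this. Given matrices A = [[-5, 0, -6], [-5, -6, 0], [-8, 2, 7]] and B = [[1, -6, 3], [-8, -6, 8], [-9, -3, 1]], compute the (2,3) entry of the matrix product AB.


(AB)_{ij} = sum_k A_{ik} B_{kj}.
For i=2, j=3:
A_{21} * B_{13} = -5 * 3 = -15
A_{22} * B_{23} = -6 * 8 = -48
A_{23} * B_{33} = 0 * 1 = 0
Sum = -15 + -48 + 0 = -63

-63


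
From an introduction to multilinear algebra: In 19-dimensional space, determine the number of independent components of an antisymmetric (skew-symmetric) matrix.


An antisymmetric rank-2 tensor satisfies A_{ij} = -A_{ji}, so diagonal entries are zero.
The independent components are the upper-triangular entries: C(n, 2) = n(n-1)/2.
n = 19
C(19, 2) = 19 * 18 / 2 = 342 / 2 = 171

171


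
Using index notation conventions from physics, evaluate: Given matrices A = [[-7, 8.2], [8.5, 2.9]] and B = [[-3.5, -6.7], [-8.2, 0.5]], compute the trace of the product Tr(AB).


Tr(AB) = sum_i (AB)_{ii} where (AB)_{ii} = sum_k A_{ik} B_{ki}.
(AB)_{11} = -7*-3.5 + 8.2*-8.2 = -42.74
(AB)_{22} = 8.5*-6.7 + 2.9*0.5 = -55.5
Tr(AB) = -42.74 + -55.5 = -98.24

-98.24


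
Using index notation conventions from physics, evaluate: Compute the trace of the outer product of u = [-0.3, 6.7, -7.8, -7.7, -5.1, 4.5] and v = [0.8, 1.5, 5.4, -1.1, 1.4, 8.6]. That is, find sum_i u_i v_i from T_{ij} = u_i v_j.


The outer product gives T_{ij} = u_i v_j.
The trace (contraction) is Tr(T) = sum_i T_{ii} = sum_i u_i v_i.
Diagonal entries:
T_{11} = u_1 * v_1 = -0.3 * 0.8 = -0.24
T_{22} = u_2 * v_2 = 6.7 * 1.5 = 10.05
T_{33} = u_3 * v_3 = -7.8 * 5.4 = -42.12
T_{44} = u_4 * v_4 = -7.7 * -1.1 = 8.47
T_{55} = u_5 * v_5 = -5.1 * 1.4 = -7.14
T_{66} = u_6 * v_6 = 4.5 * 8.6 = 38.7
Tr(T) = -0.24 + 10.05 + -42.12 + 8.47 + -7.14 + 38.7 = 7.72

7.72


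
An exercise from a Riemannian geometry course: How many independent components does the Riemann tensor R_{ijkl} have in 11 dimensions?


The Riemann tensor in d dimensions has d^2(d^2 - 1)/12 independent components.
d = 11, so d^2 = 121
d^2 - 1 = 120
d^2(d^2 - 1) = 121 * 120 = 14520
Divide by 12: 14520 / 12 = 1210

1210


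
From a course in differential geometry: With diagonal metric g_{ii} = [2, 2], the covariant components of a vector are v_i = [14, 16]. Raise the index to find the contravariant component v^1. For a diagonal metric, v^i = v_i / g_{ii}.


To raise an index with a diagonal metric: v^i = v_i / g_{ii}.
For index 1: v_1 = 14, g_{11} = 2
v^1 = 14 / 2 = 7

7


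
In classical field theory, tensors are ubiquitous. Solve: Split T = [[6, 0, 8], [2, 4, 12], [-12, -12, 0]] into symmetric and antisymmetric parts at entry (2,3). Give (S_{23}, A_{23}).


T_{23} = 12
T_{32} = -12
S_{23} = (12 + -12)/2 = 0/2 = 0
A_{23} = (12 - -12)/2 = 24/2 = 12
Check: S + A = 0 + 12 = 12 = T_{23}.

(0, 12)


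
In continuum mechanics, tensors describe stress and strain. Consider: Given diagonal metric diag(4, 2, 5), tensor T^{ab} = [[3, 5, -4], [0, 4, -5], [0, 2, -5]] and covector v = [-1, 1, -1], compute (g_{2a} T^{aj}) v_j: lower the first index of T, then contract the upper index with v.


Step 1: lower the first index. For a diagonal metric, g_{ia} T^{aj} = g_{ii} T^{ij} (no sum on i).
g_{22} = 2
S_2{}^1 = 2 * T^{21} = 2 * 0 = 0
S_2{}^2 = 2 * T^{22} = 2 * 4 = 8
S_2{}^3 = 2 * T^{23} = 2 * -5 = -10
Step 2: contract S_2{}^j with v_j.
S_2{}^1 * v_1 = 0 * -1 = 0
S_2{}^2 * v_2 = 8 * 1 = 8
S_2{}^3 * v_3 = -10 * -1 = 10
Result = 0 + 8 + 10 = 18

18


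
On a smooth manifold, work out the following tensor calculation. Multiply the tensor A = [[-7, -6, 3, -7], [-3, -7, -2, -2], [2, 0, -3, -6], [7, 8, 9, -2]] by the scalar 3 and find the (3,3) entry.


Scalar multiplication: (cA)_{ij} = c * A_{ij}.
c = 3
A_{33} = -3
(cA)_{33} = 3 * -3 = -9

-9


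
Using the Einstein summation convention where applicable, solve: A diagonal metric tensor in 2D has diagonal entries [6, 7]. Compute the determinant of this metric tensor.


For a diagonal metric, the determinant is the product of diagonal entries.
Diagonal entries: 6, 7
det(g) = 6 * 7 = 42

42


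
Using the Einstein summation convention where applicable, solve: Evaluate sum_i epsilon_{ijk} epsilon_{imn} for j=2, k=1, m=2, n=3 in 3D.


Using the identity: epsilon_{ijk} epsilon_{imn} = delta_{jm} delta_{kn} - delta_{jn} delta_{km}.
delta_{22} = 1
delta_{13} = 0
delta_{23} = 0
delta_{12} = 0
Result = 1 * 0 - 0 * 0 = 0 - 0 = 0

0


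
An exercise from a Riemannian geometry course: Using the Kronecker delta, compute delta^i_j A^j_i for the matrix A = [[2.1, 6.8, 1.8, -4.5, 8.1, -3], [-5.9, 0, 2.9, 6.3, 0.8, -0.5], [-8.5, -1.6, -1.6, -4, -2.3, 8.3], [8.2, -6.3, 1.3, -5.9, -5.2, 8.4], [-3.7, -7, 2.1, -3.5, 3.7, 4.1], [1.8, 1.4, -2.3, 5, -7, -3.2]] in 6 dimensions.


The contraction (trace) of a rank-2 tensor is the sum of its diagonal elements.
Diagonal entries: A[1,1] = 2.1, A[2,2] = 0, A[3,3] = -1.6, A[4,4] = -5.9, A[5,5] = 3.7, A[6,6] = -3.2
Tr(A) = 2.1 + 0 + -1.6 + -5.9 + 3.7 + -3.2 = -4.9

-4.9


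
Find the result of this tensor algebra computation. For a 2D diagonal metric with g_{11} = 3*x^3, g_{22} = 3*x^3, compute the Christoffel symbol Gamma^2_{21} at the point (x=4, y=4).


For a diagonal metric, Gamma^k_{ij} = (1/2) g^{kk} (dg_{ik}/dx_j + dg_{jk}/dx_i - dg_{ij}/dx_k).
The metric is diagonal, so g_{ab} = 0 for a != b.
At the given point: g_{11} = 192, g_{22} = 192
g^{22} = 1/192
dg_{22}/dx_1 = dg_{22}/dx_1 = 144
dg_{12}/dx_2 = 0 (off-diagonal)
dg_{21}/dx_2 = 0 (off-diagonal)
Numerator = 144 + 0 - 0 = 144
Gamma^2_{21} = 144 / (2 * 192) = 3/8

3/8


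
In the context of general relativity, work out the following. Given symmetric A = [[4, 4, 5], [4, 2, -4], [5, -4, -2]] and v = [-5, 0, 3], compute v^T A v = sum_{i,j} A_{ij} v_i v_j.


First compute Av:
(Av)_1 = 4*-5 + 4*0 + 5*3 = -5
(Av)_2 = 4*-5 + 2*0 + -4*3 = -32
(Av)_3 = 5*-5 + -4*0 + -2*3 = -31
Av = [-5, -32, -31]
Then v^T (Av) = -5*-5 + 0*-32 + 3*-31
= 25 + 0 + -93 = -68

-68


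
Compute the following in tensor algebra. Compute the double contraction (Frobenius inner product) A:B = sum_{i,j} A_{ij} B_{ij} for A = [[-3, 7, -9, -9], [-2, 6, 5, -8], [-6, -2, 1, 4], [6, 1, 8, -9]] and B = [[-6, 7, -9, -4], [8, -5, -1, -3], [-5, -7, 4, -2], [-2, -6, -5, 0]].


A:B = sum over all i,j of A_{ij} * B_{ij}.
Row 1: -3*-6=18, 7*7=49, -9*-9=81, -9*-4=36 => row sum = 184
Row 2: -2*8=-16, 6*-5=-30, 5*-1=-5, -8*-3=24 => row sum = -27
Row 3: -6*-5=30, -2*-7=14, 1*4=4, 4*-2=-8 => row sum = 40
Row 4: 6*-2=-12, 1*-6=-6, 8*-5=-40, -9*0=0 => row sum = -58
Total = 184 + -27 + 40 + -58 = 139

139


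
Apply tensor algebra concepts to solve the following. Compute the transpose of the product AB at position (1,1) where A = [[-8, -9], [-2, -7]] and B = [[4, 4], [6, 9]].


(AB)^T_{ij} = (AB)_{ji} = sum_k A_{jk} B_{ki}.
For i=1, j=1 we need (AB)_{11}:
A_{11} * B_{11} = -8 * 4 = -32
A_{12} * B_{21} = -9 * 6 = -54
Sum = -32 + -54 = -86

-86


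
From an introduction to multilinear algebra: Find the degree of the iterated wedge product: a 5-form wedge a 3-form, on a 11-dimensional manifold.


The degree of a wedge product is the sum of the degrees of the individual forms.
Degrees: 5, 3
Total degree = 5 + 3 = 8

8


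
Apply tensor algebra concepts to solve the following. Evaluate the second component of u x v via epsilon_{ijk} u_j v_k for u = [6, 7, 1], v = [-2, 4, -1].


(u x v)_2 = sum_{j,k} epsilon_{2jk} u_j v_k. Only permutations of (1,2,3) contribute; the two non-zero terms are:
eps_{213} u_1 v_3 = -1 * 6 * -1 = 6
eps_{231} u_3 v_1 = 1 * 1 * -2 = -2
(u x v)_2 = 4

4


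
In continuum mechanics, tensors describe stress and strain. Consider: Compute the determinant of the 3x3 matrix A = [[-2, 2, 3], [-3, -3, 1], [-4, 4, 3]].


Expanding along the first row, det(A) = a11*M_11 - a12*M_12 + a13*M_13, where M_1j is the (1,j) minor.
Minor M_11 = -3*3 - 1*4 = -13
Minor M_12 = -3*3 - 1*-4 = -5
Minor M_13 = -3*4 - -3*-4 = -24
det = -2*(-13) - 2*(-5) + 3*(-24)
    = 26 - -10 + -72
    = -36

-36


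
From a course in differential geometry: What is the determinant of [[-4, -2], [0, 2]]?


For a 2x2 matrix [[a, b], [c, d]], det = a*d - b*c.
a = -4, b = -2, c = 0, d = 2
a*d = -4 * 2 = -8
b*c = -2 * 0 = 0
det = -8 - 0 = -8

-8


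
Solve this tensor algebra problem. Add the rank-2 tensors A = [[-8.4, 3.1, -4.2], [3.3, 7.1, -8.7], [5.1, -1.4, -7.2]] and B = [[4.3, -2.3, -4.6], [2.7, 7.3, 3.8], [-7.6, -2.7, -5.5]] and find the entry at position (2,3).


Tensor addition is component-wise: (A + B)_{ij} = A_{ij} + B_{ij}.
A_{23} = -8.7
B_{23} = 3.8
(A + B)_{23} = -8.7 + 3.8 = -4.9

-4.9


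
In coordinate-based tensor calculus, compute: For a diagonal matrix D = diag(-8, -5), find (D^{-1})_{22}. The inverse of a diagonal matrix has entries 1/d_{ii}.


For a diagonal matrix, the inverse has entries (D^{-1})_{ii} = 1/d_{ii}.
The diagonal entries are: d_{11} = -8, d_{22} = -5
We need (D^{-1})_{22} = 1/d_{22} = 1/-5 = -1/5

-1/5


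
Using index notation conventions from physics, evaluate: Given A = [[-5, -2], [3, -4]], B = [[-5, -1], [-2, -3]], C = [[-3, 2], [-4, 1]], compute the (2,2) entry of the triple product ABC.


(ABC)_{22} = sum_m (AB)_{2m} C_{m2}. First compute row 2 of AB.
(AB)_{21} = 3*-5 + -4*-2 = -7
(AB)_{22} = 3*-1 + -4*-3 = 9
Now contract with column 2 of C:
(AB)_{21} * C_{12} = -7 * 2 = -14
(AB)_{22} * C_{22} = 9 * 1 = 9
(ABC)_{22} = -14 + 9 = -5

-5


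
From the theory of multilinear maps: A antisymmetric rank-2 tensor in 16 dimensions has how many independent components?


A antisymmetric rank-2 tensor in d dimensions has d(d-1)/2 independent components.
d = 16
d(d-1)/2 = 16 * 15 / 2 = 240 / 2 = 120

120


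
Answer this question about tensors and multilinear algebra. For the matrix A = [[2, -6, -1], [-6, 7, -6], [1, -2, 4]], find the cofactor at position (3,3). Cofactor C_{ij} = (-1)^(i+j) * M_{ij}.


To find cofactor C_{33}, delete row 3 and column 3.
The resulting 2x2 submatrix is: [[2, -6], [-6, 7]]
Minor M_{33} = 2*7 - -6*-6
  = 14 - 36 = -22
Sign = (-1)^(3+3) = (-1)^6 = 1
Cofactor C_{33} = 1 * -22 = -22

-22


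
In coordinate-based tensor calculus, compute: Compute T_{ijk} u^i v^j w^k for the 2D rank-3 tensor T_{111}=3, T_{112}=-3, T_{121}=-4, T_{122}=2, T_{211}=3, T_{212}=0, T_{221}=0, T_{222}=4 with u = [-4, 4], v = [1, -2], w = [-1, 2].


S = sum over i,j,k of T_{ijk} u_i v_j w_k. Expanding all 8 terms:
T_{111}*u_1*v_1*w_1 = 3*-4*1*-1 = 12  (running total: 12)
T_{112}*u_1*v_1*w_2 = -3*-4*1*2 = 24  (running total: 36)
T_{121}*u_1*v_2*w_1 = -4*-4*-2*-1 = 32  (running total: 68)
T_{122}*u_1*v_2*w_2 = 2*-4*-2*2 = 32  (running total: 100)
T_{211}*u_2*v_1*w_1 = 3*4*1*-1 = -12  (running total: 88)
T_{212}*u_2*v_1*w_2 = 0*4*1*2 = 0  (running total: 88)
T_{221}*u_2*v_2*w_1 = 0*4*-2*-1 = 0  (running total: 88)
T_{222}*u_2*v_2*w_2 = 4*4*-2*2 = -64  (running total: 24)
S = 24

24


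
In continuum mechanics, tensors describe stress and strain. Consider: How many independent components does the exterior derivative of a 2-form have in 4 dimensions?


The exterior derivative of a p-form is a (p+1)-form.
Its number of independent components is C(n, p+1).
n = 4, p+1 = 3
C(4, 3) = 4

4


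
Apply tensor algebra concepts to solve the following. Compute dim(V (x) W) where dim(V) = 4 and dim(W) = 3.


The dimension of a tensor product is the product of dimensions.
dim(V) = 4, dim(W) = 3
dim(V (x) W) = 4 * 3 = 12

12


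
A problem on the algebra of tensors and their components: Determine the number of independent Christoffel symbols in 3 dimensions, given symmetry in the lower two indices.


Christoffel symbols Gamma^k_{ij} are symmetric in i,j, so there are d * d(d+1)/2 independent symbols.
d = 3
d(d+1)/2 = 3 * 4 / 2 = 6
Total = 3 * 6 = 18

18


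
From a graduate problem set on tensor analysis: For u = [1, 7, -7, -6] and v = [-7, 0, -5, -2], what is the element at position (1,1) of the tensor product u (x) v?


The outer product entry T_{ij} = u_i * v_j.
We need i=1, j=1.
u_1 = 1, v_1 = -7
T_{1,1} = 1 * -7 = -7

-7


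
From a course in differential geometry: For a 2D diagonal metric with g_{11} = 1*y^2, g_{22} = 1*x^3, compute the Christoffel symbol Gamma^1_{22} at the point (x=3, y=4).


For a diagonal metric, Gamma^k_{ij} = (1/2) g^{kk} (dg_{ik}/dx_j + dg_{jk}/dx_i - dg_{ij}/dx_k).
The metric is diagonal, so g_{ab} = 0 for a != b.
At the given point: g_{11} = 16, g_{22} = 27
g^{11} = 1/16
dg_{21}/dx_2 = 0 (off-diagonal)
dg_{21}/dx_2 = 0 (off-diagonal)
dg_{22}/dx_1 = dg_{22}/dx_1 = 27
Numerator = 0 + 0 - 27 = -27
Gamma^1_{22} = -27 / (2 * 16) = -27/32

-27/32


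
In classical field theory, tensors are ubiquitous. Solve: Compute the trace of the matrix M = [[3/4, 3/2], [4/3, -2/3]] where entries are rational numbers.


The trace is the sum of diagonal entries.
Diagonal: M[1,1] = 3/4, M[2,2] = -2/3
Tr(M) = 3/4 + -2/3
Computing step by step:
After adding M[1,1]: 3/4
After adding M[2,2]: 1/12
Tr(M) = 1/12

1/12


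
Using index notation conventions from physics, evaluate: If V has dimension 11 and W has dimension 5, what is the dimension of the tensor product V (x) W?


The dimension of a tensor product is the product of dimensions.
dim(V) = 11, dim(W) = 5
dim(V (x) W) = 11 * 5 = 55

55


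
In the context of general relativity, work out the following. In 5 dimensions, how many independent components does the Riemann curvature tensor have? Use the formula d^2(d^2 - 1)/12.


The Riemann tensor in d dimensions has d^2(d^2 - 1)/12 independent components.
d = 5, so d^2 = 25
d^2 - 1 = 24
d^2(d^2 - 1) = 25 * 24 = 600
Divide by 12: 600 / 12 = 50

50


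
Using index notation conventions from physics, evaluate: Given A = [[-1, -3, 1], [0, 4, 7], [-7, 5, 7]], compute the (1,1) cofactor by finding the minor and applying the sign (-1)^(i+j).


To find cofactor C_{11}, delete row 1 and column 1.
The resulting 2x2 submatrix is: [[4, 7], [5, 7]]
Minor M_{11} = 4*7 - 7*5
  = 28 - 35 = -7
Sign = (-1)^(1+1) = (-1)^2 = 1
Cofactor C_{11} = 1 * -7 = -7

-7


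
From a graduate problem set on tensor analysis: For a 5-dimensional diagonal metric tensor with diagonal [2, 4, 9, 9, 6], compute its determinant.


For a diagonal metric, the determinant is the product of diagonal entries.
Diagonal entries: 2, 4, 9, 9, 6
det(g) = 2 * 4 * 9 * 9 * 6 = 3888

3888


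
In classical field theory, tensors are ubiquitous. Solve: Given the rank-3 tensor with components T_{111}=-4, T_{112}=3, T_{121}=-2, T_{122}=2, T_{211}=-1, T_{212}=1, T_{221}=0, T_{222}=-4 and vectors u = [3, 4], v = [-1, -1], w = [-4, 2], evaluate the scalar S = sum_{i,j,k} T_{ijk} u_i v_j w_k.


S = sum over i,j,k of T_{ijk} u_i v_j w_k. Expanding all 8 terms:
T_{111}*u_1*v_1*w_1 = -4*3*-1*-4 = -48  (running total: -48)
T_{112}*u_1*v_1*w_2 = 3*3*-1*2 = -18  (running total: -66)
T_{121}*u_1*v_2*w_1 = -2*3*-1*-4 = -24  (running total: -90)
T_{122}*u_1*v_2*w_2 = 2*3*-1*2 = -12  (running total: -102)
T_{211}*u_2*v_1*w_1 = -1*4*-1*-4 = -16  (running total: -118)
T_{212}*u_2*v_1*w_2 = 1*4*-1*2 = -8  (running total: -126)
T_{221}*u_2*v_2*w_1 = 0*4*-1*-4 = 0  (running total: -126)
T_{222}*u_2*v_2*w_2 = -4*4*-1*2 = 32  (running total: -94)
S = -94

-94


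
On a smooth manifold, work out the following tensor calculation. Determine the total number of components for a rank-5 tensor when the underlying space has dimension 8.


The number of components of a rank-r tensor in d dimensions is d^r.
Here d = 8 and r = 5.
8^5 = 32768

32768


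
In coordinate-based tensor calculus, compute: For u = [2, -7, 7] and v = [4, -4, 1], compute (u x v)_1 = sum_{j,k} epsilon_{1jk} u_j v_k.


(u x v)_1 = sum_{j,k} epsilon_{1jk} u_j v_k. Only permutations of (1,2,3) contribute; the two non-zero terms are:
eps_{123} u_2 v_3 = 1 * -7 * 1 = -7
eps_{132} u_3 v_2 = -1 * 7 * -4 = 28
(u x v)_1 = 21

21


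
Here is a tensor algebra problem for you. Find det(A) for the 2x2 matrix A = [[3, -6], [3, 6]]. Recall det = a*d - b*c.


For a 2x2 matrix [[a, b], [c, d]], det = a*d - b*c.
a = 3, b = -6, c = 3, d = 6
a*d = 3 * 6 = 18
b*c = -6 * 3 = -18
det = 18 - -18 = 36

36


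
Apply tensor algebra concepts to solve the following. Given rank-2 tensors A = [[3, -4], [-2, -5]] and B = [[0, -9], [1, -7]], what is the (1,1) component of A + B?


Tensor addition is component-wise: (A + B)_{ij} = A_{ij} + B_{ij}.
A_{11} = 3
B_{11} = 0
(A + B)_{11} = 3 + 0 = 3

3


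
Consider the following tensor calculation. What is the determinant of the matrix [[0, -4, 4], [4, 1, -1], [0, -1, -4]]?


Expanding along the first row, det(A) = a11*M_11 - a12*M_12 + a13*M_13, where M_1j is the (1,j) minor.
Minor M_11 = 1*-4 - -1*-1 = -5
Minor M_12 = 4*-4 - -1*0 = -16
Minor M_13 = 4*-1 - 1*0 = -4
det = 0*(-5) - -4*(-16) + 4*(-4)
    = 0 - 64 + -16
    = -80

-80


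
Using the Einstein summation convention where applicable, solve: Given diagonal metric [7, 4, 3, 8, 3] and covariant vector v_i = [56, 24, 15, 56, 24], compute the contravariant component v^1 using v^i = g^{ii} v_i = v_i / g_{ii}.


To raise an index with a diagonal metric: v^i = v_i / g_{ii}.
For index 1: v_1 = 56, g_{11} = 7
v^1 = 56 / 7 = 8

8


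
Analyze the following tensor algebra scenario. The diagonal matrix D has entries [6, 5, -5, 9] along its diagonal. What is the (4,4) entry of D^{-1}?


For a diagonal matrix, the inverse has entries (D^{-1})_{ii} = 1/d_{ii}.
The diagonal entries are: d_{11} = 6, d_{22} = 5, d_{33} = -5, d_{44} = 9
We need (D^{-1})_{44} = 1/d_{44} = 1/9 = 1/9

1/9


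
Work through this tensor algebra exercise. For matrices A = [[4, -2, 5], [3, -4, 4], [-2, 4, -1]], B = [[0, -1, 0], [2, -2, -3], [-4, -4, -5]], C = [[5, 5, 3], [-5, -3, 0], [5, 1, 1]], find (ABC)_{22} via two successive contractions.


(ABC)_{22} = sum_m (AB)_{2m} C_{m2}. First compute row 2 of AB.
(AB)_{21} = 3*0 + -4*2 + 4*-4 = -24
(AB)_{22} = 3*-1 + -4*-2 + 4*-4 = -11
(AB)_{23} = 3*0 + -4*-3 + 4*-5 = -8
Now contract with column 2 of C:
(AB)_{21} * C_{12} = -24 * 5 = -120
(AB)_{22} * C_{22} = -11 * -3 = 33
(AB)_{23} * C_{32} = -8 * 1 = -8
(ABC)_{22} = -120 + 33 + -8 = -95

-95


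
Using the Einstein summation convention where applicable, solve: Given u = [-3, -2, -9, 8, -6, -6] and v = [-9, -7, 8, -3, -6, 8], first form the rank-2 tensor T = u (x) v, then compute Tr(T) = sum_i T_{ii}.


The outer product gives T_{ij} = u_i v_j.
The trace (contraction) is Tr(T) = sum_i T_{ii} = sum_i u_i v_i.
Diagonal entries:
T_{11} = u_1 * v_1 = -3 * -9 = 27
T_{22} = u_2 * v_2 = -2 * -7 = 14
T_{33} = u_3 * v_3 = -9 * 8 = -72
T_{44} = u_4 * v_4 = 8 * -3 = -24
T_{55} = u_5 * v_5 = -6 * -6 = 36
T_{66} = u_6 * v_6 = -6 * 8 = -48
Tr(T) = 27 + 14 + -72 + -24 + 36 + -48 = -67

-67


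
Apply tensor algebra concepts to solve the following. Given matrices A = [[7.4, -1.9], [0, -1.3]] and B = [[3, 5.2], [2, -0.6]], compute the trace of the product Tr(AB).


Tr(AB) = sum_i (AB)_{ii} where (AB)_{ii} = sum_k A_{ik} B_{ki}.
(AB)_{11} = 7.4*3 + -1.9*2 = 18.4
(AB)_{22} = 0*5.2 + -1.3*-0.6 = 0.78
Tr(AB) = 18.4 + 0.78 = 19.18

19.18


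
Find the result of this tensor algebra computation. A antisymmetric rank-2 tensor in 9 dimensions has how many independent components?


A antisymmetric rank-2 tensor in d dimensions has d(d-1)/2 independent components.
d = 9
d(d-1)/2 = 9 * 8 / 2 = 72 / 2 = 36

36


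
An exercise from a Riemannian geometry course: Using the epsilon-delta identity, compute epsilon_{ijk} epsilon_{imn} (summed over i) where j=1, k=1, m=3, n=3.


Using the identity: epsilon_{ijk} epsilon_{imn} = delta_{jm} delta_{kn} - delta_{jn} delta_{km}.
delta_{13} = 0
delta_{13} = 0
delta_{13} = 0
delta_{13} = 0
Result = 0 * 0 - 0 * 0 = 0 - 0 = 0

0


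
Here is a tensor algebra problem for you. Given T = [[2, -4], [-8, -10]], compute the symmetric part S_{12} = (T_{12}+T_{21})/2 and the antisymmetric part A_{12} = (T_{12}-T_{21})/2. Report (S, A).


T_{12} = -4
T_{21} = -8
S_{12} = (-4 + -8)/2 = -12/2 = -6
A_{12} = (-4 - -8)/2 = 4/2 = 2
Check: S + A = -6 + 2 = -4 = T_{12}.

(-6, 2)


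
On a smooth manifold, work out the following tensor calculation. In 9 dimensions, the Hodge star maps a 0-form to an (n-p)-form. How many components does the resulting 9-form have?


The Hodge dual of a p-form on an n-dimensional manifold is an (n-p)-form.
n = 9, p = 0, so dual degree = 9 - 0 = 9
The number of components is C(n, n-p) = C(9, 9) = 1

1


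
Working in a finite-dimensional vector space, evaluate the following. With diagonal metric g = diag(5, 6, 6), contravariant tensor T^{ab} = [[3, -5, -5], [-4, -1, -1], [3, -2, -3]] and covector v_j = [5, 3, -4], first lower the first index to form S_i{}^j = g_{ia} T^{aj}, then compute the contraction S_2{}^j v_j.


Step 1: lower the first index. For a diagonal metric, g_{ia} T^{aj} = g_{ii} T^{ij} (no sum on i).
g_{22} = 6
S_2{}^1 = 6 * T^{21} = 6 * -4 = -24
S_2{}^2 = 6 * T^{22} = 6 * -1 = -6
S_2{}^3 = 6 * T^{23} = 6 * -1 = -6
Step 2: contract S_2{}^j with v_j.
S_2{}^1 * v_1 = -24 * 5 = -120
S_2{}^2 * v_2 = -6 * 3 = -18
S_2{}^3 * v_3 = -6 * -4 = 24
Result = -120 + -18 + 24 = -114

-114


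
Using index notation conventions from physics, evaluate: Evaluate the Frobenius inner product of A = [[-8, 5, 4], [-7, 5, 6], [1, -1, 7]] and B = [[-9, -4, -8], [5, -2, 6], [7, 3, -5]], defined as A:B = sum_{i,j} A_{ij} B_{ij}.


A:B = sum over all i,j of A_{ij} * B_{ij}.
Row 1: -8*-9=72, 5*-4=-20, 4*-8=-32 => row sum = 20
Row 2: -7*5=-35, 5*-2=-10, 6*6=36 => row sum = -9
Row 3: 1*7=7, -1*3=-3, 7*-5=-35 => row sum = -31
Total = 20 + -9 + -31 = -20

-20


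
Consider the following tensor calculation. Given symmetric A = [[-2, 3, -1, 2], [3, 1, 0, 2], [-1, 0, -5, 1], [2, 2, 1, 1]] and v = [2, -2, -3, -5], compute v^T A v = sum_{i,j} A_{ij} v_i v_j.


First compute Av:
(Av)_1 = -2*2 + 3*-2 + -1*-3 + 2*-5 = -17
(Av)_2 = 3*2 + 1*-2 + 0*-3 + 2*-5 = -6
(Av)_3 = -1*2 + 0*-2 + -5*-3 + 1*-5 = 8
(Av)_4 = 2*2 + 2*-2 + 1*-3 + 1*-5 = -8
Av = [-17, -6, 8, -8]
Then v^T (Av) = 2*-17 + -2*-6 + -3*8 + -5*-8
= -34 + 12 + -24 + 40 = -6

-6


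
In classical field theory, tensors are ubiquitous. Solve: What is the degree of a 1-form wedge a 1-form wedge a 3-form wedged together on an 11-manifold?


The degree of a wedge product is the sum of the degrees of the individual forms.
Degrees: 1, 1, 3
Total degree = 1 + 1 + 3 = 5

5


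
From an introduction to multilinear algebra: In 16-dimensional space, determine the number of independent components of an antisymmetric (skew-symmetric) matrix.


An antisymmetric rank-2 tensor satisfies A_{ij} = -A_{ji}, so diagonal entries are zero.
The independent components are the upper-triangular entries: C(n, 2) = n(n-1)/2.
n = 16
C(16, 2) = 16 * 15 / 2 = 240 / 2 = 120

120


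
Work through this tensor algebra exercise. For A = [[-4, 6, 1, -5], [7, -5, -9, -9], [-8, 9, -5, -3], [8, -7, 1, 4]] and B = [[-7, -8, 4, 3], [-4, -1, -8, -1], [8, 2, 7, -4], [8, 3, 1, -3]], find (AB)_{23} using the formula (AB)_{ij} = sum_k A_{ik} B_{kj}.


(AB)_{ij} = sum_k A_{ik} B_{kj}.
For i=2, j=3:
A_{21} * B_{13} = 7 * 4 = 28
A_{22} * B_{23} = -5 * -8 = 40
A_{23} * B_{33} = -9 * 7 = -63
A_{24} * B_{43} = -9 * 1 = -9
Sum = 28 + 40 + -63 + -9 = -4

-4


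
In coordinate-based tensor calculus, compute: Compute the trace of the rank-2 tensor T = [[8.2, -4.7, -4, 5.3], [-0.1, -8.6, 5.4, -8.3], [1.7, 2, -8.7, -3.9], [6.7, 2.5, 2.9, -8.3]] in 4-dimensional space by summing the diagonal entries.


The contraction (trace) of a rank-2 tensor is the sum of its diagonal elements.
Diagonal entries: A[1,1] = 8.2, A[2,2] = -8.6, A[3,3] = -8.7, A[4,4] = -8.3
Tr(A) = 8.2 + -8.6 + -8.7 + -8.3 = -17.4

-17.4


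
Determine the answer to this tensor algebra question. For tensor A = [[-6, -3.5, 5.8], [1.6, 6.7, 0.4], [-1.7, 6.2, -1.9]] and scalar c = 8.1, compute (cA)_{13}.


Scalar multiplication: (cA)_{ij} = c * A_{ij}.
c = 8.1
A_{13} = 5.8
(cA)_{13} = 8.1 * 5.8 = 46.98

46.98


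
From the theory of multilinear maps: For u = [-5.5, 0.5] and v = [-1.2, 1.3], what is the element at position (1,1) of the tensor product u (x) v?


The outer product entry T_{ij} = u_i * v_j.
We need i=1, j=1.
u_1 = -5.5, v_1 = -1.2
T_{1,1} = -5.5 * -1.2 = 6.6

6.6


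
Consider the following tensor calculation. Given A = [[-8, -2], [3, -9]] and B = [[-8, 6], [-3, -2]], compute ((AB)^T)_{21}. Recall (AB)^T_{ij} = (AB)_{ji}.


(AB)^T_{ij} = (AB)_{ji} = sum_k A_{jk} B_{ki}.
For i=2, j=1 we need (AB)_{12}:
A_{11} * B_{12} = -8 * 6 = -48
A_{12} * B_{22} = -2 * -2 = 4
Sum = -48 + 4 = -44

-44


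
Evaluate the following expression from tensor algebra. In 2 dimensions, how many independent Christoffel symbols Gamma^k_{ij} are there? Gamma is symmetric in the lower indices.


Christoffel symbols Gamma^k_{ij} are symmetric in i,j, so there are d * d(d+1)/2 independent symbols.
d = 2
d(d+1)/2 = 2 * 3 / 2 = 3
Total = 2 * 3 = 6

6


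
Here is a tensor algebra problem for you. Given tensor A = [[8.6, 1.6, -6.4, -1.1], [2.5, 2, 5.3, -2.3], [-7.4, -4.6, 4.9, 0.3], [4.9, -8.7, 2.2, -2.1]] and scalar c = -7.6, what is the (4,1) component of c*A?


Scalar multiplication: (cA)_{ij} = c * A_{ij}.
c = -7.6
A_{41} = 4.9
(cA)_{41} = -7.6 * 4.9 = -37.24

-37.24


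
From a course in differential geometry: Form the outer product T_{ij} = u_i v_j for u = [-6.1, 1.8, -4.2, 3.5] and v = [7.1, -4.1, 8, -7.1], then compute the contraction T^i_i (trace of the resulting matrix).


The outer product gives T_{ij} = u_i v_j.
The trace (contraction) is Tr(T) = sum_i T_{ii} = sum_i u_i v_i.
Diagonal entries:
T_{11} = u_1 * v_1 = -6.1 * 7.1 = -43.31
T_{22} = u_2 * v_2 = 1.8 * -4.1 = -7.38
T_{33} = u_3 * v_3 = -4.2 * 8 = -33.6
T_{44} = u_4 * v_4 = 3.5 * -7.1 = -24.85
Tr(T) = -43.31 + -7.38 + -33.6 + -24.85 = -109.14

-109.14


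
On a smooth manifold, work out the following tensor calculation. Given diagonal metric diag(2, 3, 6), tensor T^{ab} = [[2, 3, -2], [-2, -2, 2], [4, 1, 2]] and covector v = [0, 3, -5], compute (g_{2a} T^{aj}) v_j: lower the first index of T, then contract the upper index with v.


Step 1: lower the first index. For a diagonal metric, g_{ia} T^{aj} = g_{ii} T^{ij} (no sum on i).
g_{22} = 3
S_2{}^1 = 3 * T^{21} = 3 * -2 = -6
S_2{}^2 = 3 * T^{22} = 3 * -2 = -6
S_2{}^3 = 3 * T^{23} = 3 * 2 = 6
Step 2: contract S_2{}^j with v_j.
S_2{}^1 * v_1 = -6 * 0 = 0
S_2{}^2 * v_2 = -6 * 3 = -18
S_2{}^3 * v_3 = 6 * -5 = -30
Result = 0 + -18 + -30 = -48

-48


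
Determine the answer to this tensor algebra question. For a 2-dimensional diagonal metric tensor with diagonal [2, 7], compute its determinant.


For a diagonal metric, the determinant is the product of diagonal entries.
Diagonal entries: 2, 7
det(g) = 2 * 7 = 14

14


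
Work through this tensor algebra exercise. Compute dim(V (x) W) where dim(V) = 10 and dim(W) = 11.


The dimension of a tensor product is the product of dimensions.
dim(V) = 10, dim(W) = 11
dim(V (x) W) = 10 * 11 = 110

110


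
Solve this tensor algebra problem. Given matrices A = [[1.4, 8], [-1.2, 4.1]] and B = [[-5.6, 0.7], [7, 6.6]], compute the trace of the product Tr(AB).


Tr(AB) = sum_i (AB)_{ii} where (AB)_{ii} = sum_k A_{ik} B_{ki}.
(AB)_{11} = 1.4*-5.6 + 8*7 = 48.16
(AB)_{22} = -1.2*0.7 + 4.1*6.6 = 26.22
Tr(AB) = 48.16 + 26.22 = 74.38

74.38


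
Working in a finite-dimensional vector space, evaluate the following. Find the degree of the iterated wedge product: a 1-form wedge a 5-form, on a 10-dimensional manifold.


The degree of a wedge product is the sum of the degrees of the individual forms.
Degrees: 1, 5
Total degree = 1 + 5 = 6

6


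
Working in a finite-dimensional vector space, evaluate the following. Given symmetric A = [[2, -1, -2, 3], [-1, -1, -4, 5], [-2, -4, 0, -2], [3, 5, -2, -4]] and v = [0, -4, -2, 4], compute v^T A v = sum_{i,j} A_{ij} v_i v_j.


First compute Av:
(Av)_1 = 2*0 + -1*-4 + -2*-2 + 3*4 = 20
(Av)_2 = -1*0 + -1*-4 + -4*-2 + 5*4 = 32
(Av)_3 = -2*0 + -4*-4 + 0*-2 + -2*4 = 8
(Av)_4 = 3*0 + 5*-4 + -2*-2 + -4*4 = -32
Av = [20, 32, 8, -32]
Then v^T (Av) = 0*20 + -4*32 + -2*8 + 4*-32
= 0 + -128 + -16 + -128 = -272

-272


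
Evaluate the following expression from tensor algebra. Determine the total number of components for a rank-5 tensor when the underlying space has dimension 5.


The number of components of a rank-r tensor in d dimensions is d^r.
Here d = 5 and r = 5.
5^5 = 3125

3125


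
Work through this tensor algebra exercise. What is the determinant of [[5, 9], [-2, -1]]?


For a 2x2 matrix [[a, b], [c, d]], det = a*d - b*c.
a = 5, b = 9, c = -2, d = -1
a*d = 5 * -1 = -5
b*c = 9 * -2 = -18
det = -5 - -18 = 13

13


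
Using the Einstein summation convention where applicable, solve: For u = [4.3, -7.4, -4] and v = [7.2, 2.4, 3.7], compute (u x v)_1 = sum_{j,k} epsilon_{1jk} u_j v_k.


(u x v)_1 = sum_{j,k} epsilon_{1jk} u_j v_k. Only permutations of (1,2,3) contribute; the two non-zero terms are:
eps_{123} u_2 v_3 = 1 * -7.4 * 3.7 = -27.38
eps_{132} u_3 v_2 = -1 * -4 * 2.4 = 9.6
(u x v)_1 = -17.78

-17.78


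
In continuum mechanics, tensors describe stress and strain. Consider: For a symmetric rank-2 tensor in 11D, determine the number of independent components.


A symmetric rank-2 tensor in d dimensions has d(d+1)/2 independent components.
d = 11
d(d+1)/2 = 11 * 12 / 2 = 132 / 2 = 66

66


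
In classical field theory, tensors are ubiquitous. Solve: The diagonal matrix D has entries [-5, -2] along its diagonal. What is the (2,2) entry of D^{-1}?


For a diagonal matrix, the inverse has entries (D^{-1})_{ii} = 1/d_{ii}.
The diagonal entries are: d_{11} = -5, d_{22} = -2
We need (D^{-1})_{22} = 1/d_{22} = 1/-2 = -1/2

-1/2


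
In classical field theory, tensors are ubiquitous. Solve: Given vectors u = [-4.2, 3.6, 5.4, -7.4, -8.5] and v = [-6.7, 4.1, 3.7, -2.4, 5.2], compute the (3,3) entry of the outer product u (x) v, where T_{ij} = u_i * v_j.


The outer product entry T_{ij} = u_i * v_j.
We need i=3, j=3.
u_3 = 5.4, v_3 = 3.7
T_{3,3} = 5.4 * 3.7 = 19.98

19.98


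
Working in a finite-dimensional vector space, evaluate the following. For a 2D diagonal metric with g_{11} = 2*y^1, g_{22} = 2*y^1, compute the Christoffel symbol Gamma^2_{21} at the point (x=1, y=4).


For a diagonal metric, Gamma^k_{ij} = (1/2) g^{kk} (dg_{ik}/dx_j + dg_{jk}/dx_i - dg_{ij}/dx_k).
The metric is diagonal, so g_{ab} = 0 for a != b.
At the given point: g_{11} = 8, g_{22} = 8
g^{22} = 1/8
dg_{22}/dx_1 = dg_{22}/dx_1 = 0
dg_{12}/dx_2 = 0 (off-diagonal)
dg_{21}/dx_2 = 0 (off-diagonal)
Numerator = 0 + 0 - 0 = 0
Gamma^2_{21} = 0 / (2 * 8) = 0

0


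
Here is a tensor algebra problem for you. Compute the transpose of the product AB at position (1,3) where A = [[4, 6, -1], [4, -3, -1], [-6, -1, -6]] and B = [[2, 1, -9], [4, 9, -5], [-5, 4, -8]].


(AB)^T_{ij} = (AB)_{ji} = sum_k A_{jk} B_{ki}.
For i=1, j=3 we need (AB)_{31}:
A_{31} * B_{11} = -6 * 2 = -12
A_{32} * B_{21} = -1 * 4 = -4
A_{33} * B_{31} = -6 * -5 = 30
Sum = -12 + -4 + 30 = 14

14


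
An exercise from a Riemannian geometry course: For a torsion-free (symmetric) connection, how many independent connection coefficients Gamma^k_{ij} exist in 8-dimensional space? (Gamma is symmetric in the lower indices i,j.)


Christoffel symbols Gamma^k_{ij} are symmetric in i,j, so there are d * d(d+1)/2 independent symbols.
d = 8
d(d+1)/2 = 8 * 9 / 2 = 36
Total = 8 * 36 = 288

288


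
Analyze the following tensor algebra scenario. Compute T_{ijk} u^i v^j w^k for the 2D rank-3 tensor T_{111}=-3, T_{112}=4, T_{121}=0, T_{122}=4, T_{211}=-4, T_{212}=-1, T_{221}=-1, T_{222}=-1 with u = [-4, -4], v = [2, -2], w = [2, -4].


S = sum over i,j,k of T_{ijk} u_i v_j w_k. Expanding all 8 terms:
T_{111}*u_1*v_1*w_1 = -3*-4*2*2 = 48  (running total: 48)
T_{112}*u_1*v_1*w_2 = 4*-4*2*-4 = 128  (running total: 176)
T_{121}*u_1*v_2*w_1 = 0*-4*-2*2 = 0  (running total: 176)
T_{122}*u_1*v_2*w_2 = 4*-4*-2*-4 = -128  (running total: 48)
T_{211}*u_2*v_1*w_1 = -4*-4*2*2 = 64  (running total: 112)
T_{212}*u_2*v_1*w_2 = -1*-4*2*-4 = -32  (running total: 80)
T_{221}*u_2*v_2*w_1 = -1*-4*-2*2 = -16  (running total: 64)
T_{222}*u_2*v_2*w_2 = -1*-4*-2*-4 = 32  (running total: 96)
S = 96

96


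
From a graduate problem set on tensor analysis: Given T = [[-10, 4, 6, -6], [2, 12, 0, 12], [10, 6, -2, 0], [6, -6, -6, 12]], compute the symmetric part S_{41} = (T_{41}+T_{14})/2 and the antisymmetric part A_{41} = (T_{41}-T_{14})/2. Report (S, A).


T_{41} = 6
T_{14} = -6
S_{41} = (6 + -6)/2 = 0/2 = 0
A_{41} = (6 - -6)/2 = 12/2 = 6
Check: S + A = 0 + 6 = 6 = T_{41}.

(0, 6)


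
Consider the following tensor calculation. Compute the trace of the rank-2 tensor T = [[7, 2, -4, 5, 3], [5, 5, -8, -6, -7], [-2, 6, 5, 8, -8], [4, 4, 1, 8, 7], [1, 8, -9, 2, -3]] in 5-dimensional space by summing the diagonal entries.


The contraction (trace) of a rank-2 tensor is the sum of its diagonal elements.
Diagonal entries: A[1,1] = 7, A[2,2] = 5, A[3,3] = 5, A[4,4] = 8, A[5,5] = -3
Tr(A) = 7 + 5 + 5 + 8 + -3 = 22

22


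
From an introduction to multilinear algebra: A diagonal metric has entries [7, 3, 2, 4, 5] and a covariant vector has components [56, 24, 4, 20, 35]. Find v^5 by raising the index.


To raise an index with a diagonal metric: v^i = v_i / g_{ii}.
For index 5: v_5 = 35, g_{55} = 5
v^5 = 35 / 5 = 7

7


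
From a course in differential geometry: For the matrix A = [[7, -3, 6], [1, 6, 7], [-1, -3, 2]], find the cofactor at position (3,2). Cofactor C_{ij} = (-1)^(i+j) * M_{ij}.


To find cofactor C_{32}, delete row 3 and column 2.
The resulting 2x2 submatrix is: [[7, 6], [1, 7]]
Minor M_{32} = 7*7 - 6*1
  = 49 - 6 = 43
Sign = (-1)^(3+2) = (-1)^5 = -1
Cofactor C_{32} = -1 * 43 = -43

-43


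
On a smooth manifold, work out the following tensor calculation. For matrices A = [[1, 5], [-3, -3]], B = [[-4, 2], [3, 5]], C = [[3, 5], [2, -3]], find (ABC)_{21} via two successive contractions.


(ABC)_{21} = sum_m (AB)_{2m} C_{m1}. First compute row 2 of AB.
(AB)_{21} = -3*-4 + -3*3 = 3
(AB)_{22} = -3*2 + -3*5 = -21
Now contract with column 1 of C:
(AB)_{21} * C_{11} = 3 * 3 = 9
(AB)_{22} * C_{21} = -21 * 2 = -42
(ABC)_{21} = 9 + -42 = -33

-33


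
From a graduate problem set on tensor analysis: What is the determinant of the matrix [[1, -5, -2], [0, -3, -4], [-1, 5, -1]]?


Expanding along the first row, det(A) = a11*M_11 - a12*M_12 + a13*M_13, where M_1j is the (1,j) minor.
Minor M_11 = -3*-1 - -4*5 = 23
Minor M_12 = 0*-1 - -4*-1 = -4
Minor M_13 = 0*5 - -3*-1 = -3
det = 1*(23) - -5*(-4) + -2*(-3)
    = 23 - 20 + 6
    = 9

9


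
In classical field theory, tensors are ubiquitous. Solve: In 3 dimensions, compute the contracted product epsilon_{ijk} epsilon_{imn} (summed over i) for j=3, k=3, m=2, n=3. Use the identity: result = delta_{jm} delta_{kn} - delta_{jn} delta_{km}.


Using the identity: epsilon_{ijk} epsilon_{imn} = delta_{jm} delta_{kn} - delta_{jn} delta_{km}.
delta_{32} = 0
delta_{33} = 1
delta_{33} = 1
delta_{32} = 0
Result = 0 * 1 - 1 * 0 = 0 - 0 = 0

0


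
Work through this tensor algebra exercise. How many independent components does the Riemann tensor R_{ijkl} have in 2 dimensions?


The Riemann tensor in d dimensions has d^2(d^2 - 1)/12 independent components.
d = 2, so d^2 = 4
d^2 - 1 = 3
d^2(d^2 - 1) = 4 * 3 = 12
Divide by 12: 12 / 12 = 1

1


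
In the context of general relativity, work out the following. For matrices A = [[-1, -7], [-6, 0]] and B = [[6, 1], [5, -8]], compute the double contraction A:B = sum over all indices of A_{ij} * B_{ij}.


A:B = sum over all i,j of A_{ij} * B_{ij}.
Row 1: -1*6=-6, -7*1=-7 => row sum = -13
Row 2: -6*5=-30, 0*-8=0 => row sum = -30
Total = -13 + -30 = -43

-43


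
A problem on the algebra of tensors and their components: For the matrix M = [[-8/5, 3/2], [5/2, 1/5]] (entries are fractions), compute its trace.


The trace is the sum of diagonal entries.
Diagonal: M[1,1] = -8/5, M[2,2] = 1/5
Tr(M) = -8/5 + 1/5
Computing step by step:
After adding M[1,1]: -8/5
After adding M[2,2]: -7/5
Tr(M) = -7/5

-7/5


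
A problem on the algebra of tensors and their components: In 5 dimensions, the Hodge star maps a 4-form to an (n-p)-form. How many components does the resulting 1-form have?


The Hodge dual of a p-form on an n-dimensional manifold is an (n-p)-form.
n = 5, p = 4, so dual degree = 5 - 4 = 1
The number of components is C(n, n-p) = C(5, 1) = 5

5


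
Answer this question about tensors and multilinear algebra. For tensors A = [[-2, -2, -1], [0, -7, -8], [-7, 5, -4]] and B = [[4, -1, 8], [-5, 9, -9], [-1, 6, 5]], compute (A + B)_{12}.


Tensor addition is component-wise: (A + B)_{ij} = A_{ij} + B_{ij}.
A_{12} = -2
B_{12} = -1
(A + B)_{12} = -2 + -1 = -3

-3


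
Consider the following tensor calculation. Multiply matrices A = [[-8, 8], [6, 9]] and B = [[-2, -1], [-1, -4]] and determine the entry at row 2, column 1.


(AB)_{ij} = sum_k A_{ik} B_{kj}.
For i=2, j=1:
A_{21} * B_{11} = 6 * -2 = -12
A_{22} * B_{21} = 9 * -1 = -9
Sum = -12 + -9 = -21

-21


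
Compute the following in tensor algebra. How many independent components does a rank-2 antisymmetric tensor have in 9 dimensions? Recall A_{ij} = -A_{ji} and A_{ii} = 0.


An antisymmetric rank-2 tensor satisfies A_{ij} = -A_{ji}, so diagonal entries are zero.
The independent components are the upper-triangular entries: C(n, 2) = n(n-1)/2.
n = 9
C(9, 2) = 9 * 8 / 2 = 72 / 2 = 36

36


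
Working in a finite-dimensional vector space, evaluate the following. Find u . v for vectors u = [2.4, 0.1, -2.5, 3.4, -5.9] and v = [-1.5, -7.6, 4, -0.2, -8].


The inner product u . v = sum of u_i * v_i.
Term-by-term: 2.4 * -1.5, 0.1 * -7.6, -2.5 * 4, 3.4 * -0.2, -5.9 * -8
Products: -3.6, -0.76, -10, -0.68, 47.2
Sum = -3.6 + -0.76 + -10 + -0.68 + 47.2 = 32.16

32.16


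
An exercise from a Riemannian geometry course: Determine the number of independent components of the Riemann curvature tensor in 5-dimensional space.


The Riemann tensor in d dimensions has d^2(d^2 - 1)/12 independent components.
d = 5, so d^2 = 25
d^2 - 1 = 24
d^2(d^2 - 1) = 25 * 24 = 600
Divide by 12: 600 / 12 = 50

50


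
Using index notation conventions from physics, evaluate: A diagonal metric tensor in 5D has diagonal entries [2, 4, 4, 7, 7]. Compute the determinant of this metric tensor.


For a diagonal metric, the determinant is the product of diagonal entries.
Diagonal entries: 2, 4, 4, 7, 7
det(g) = 2 * 4 * 4 * 7 * 7 = 1568

1568


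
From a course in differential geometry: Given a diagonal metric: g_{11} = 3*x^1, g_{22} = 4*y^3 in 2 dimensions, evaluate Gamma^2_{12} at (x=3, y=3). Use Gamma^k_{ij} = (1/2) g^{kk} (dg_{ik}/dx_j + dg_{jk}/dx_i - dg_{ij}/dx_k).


For a diagonal metric, Gamma^k_{ij} = (1/2) g^{kk} (dg_{ik}/dx_j + dg_{jk}/dx_i - dg_{ij}/dx_k).
The metric is diagonal, so g_{ab} = 0 for a != b.
At the given point: g_{11} = 9, g_{22} = 108
g^{22} = 1/108
dg_{12}/dx_2 = 0 (off-diagonal)
dg_{22}/dx_1 = dg_{22}/dx_1 = 0
dg_{12}/dx_2 = 0 (off-diagonal)
Numerator = 0 + 0 - 0 = 0
Gamma^2_{12} = 0 / (2 * 108) = 0

0


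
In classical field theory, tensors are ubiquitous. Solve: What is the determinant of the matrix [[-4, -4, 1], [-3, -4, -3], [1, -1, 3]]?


Expanding along the first row, det(A) = a11*M_11 - a12*M_12 + a13*M_13, where M_1j is the (1,j) minor.
Minor M_11 = -4*3 - -3*-1 = -15
Minor M_12 = -3*3 - -3*1 = -6
Minor M_13 = -3*-1 - -4*1 = 7
det = -4*(-15) - -4*(-6) + 1*(7)
    = 60 - 24 + 7
    = 43

43


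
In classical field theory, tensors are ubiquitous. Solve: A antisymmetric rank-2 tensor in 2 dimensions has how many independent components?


A antisymmetric rank-2 tensor in d dimensions has d(d-1)/2 independent components.
d = 2
d(d-1)/2 = 2 * 1 / 2 = 2 / 2 = 1

1
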